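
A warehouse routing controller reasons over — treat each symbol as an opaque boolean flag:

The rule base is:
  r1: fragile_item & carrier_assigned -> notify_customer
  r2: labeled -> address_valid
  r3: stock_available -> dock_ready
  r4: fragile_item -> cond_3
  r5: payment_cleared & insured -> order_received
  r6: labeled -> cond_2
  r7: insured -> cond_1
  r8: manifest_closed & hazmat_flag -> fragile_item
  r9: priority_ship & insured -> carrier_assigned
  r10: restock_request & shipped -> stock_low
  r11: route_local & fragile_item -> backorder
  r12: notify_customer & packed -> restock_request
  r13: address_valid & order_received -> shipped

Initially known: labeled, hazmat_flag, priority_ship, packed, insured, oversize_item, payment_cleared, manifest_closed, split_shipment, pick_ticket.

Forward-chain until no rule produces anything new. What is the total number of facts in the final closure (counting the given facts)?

21

[1] r2 [labeled -> address_valid]; r5 [payment_cleared & insured -> order_received]; r6 [labeled -> cond_2]; r7 [insured -> cond_1]; r8 [manifest_closed & hazmat_flag -> fragile_item]; r9 [priority_ship & insured -> carrier_assigned]. ⇒ new: address_valid, order_received, cond_2, cond_1, fragile_item, carrier_assigned.
[2] r1 [fragile_item & carrier_assigned -> notify_customer]; r4 [fragile_item -> cond_3]; r13 [address_valid & order_received -> shipped]. ⇒ new: notify_customer, cond_3, shipped.
[3] r12 [notify_customer & packed -> restock_request]. ⇒ new: restock_request.
[4] r10 [restock_request & shipped -> stock_low]. ⇒ new: stock_low.
Closure: {address_valid, carrier_assigned, cond_1, cond_2, cond_3, fragile_item, hazmat_flag, insured, labeled, manifest_closed, notify_customer, order_received, oversize_item, packed, payment_cleared, pick_ticket, priority_ship, restock_request, shipped, split_shipment, stock_low} — 21 facts.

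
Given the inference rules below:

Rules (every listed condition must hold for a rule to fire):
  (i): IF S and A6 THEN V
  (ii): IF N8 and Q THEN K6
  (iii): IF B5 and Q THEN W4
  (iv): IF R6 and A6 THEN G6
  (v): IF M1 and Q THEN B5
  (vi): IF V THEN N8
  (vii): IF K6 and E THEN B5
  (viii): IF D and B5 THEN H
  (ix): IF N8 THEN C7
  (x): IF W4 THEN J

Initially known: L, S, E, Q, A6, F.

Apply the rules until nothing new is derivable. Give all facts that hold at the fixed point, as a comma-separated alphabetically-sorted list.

Round 1: (i) [IF S and A6 THEN V]. New: V.
Round 2: (vi) [IF V THEN N8]. New: N8.
Round 3: (ii) [IF N8 and Q THEN K6]; (ix) [IF N8 THEN C7]. New: K6, C7.
Round 4: (vii) [IF K6 and E THEN B5]. New: B5.
Round 5: (iii) [IF B5 and Q THEN W4]. New: W4.
Round 6: (x) [IF W4 THEN J]. New: J.

A6, B5, C7, E, F, J, K6, L, N8, Q, S, V, W4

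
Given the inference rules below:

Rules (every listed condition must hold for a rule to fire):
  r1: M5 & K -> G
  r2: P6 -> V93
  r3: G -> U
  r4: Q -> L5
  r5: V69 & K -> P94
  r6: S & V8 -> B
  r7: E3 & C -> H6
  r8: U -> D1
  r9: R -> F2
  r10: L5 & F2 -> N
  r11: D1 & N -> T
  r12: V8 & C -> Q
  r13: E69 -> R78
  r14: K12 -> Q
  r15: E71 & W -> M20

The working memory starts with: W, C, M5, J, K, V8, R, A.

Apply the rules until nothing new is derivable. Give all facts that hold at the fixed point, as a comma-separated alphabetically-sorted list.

Round 1: r1 [M5 & K -> G]; r9 [R -> F2]; r12 [V8 & C -> Q]. New: G, F2, Q.
Round 2: r3 [G -> U]; r4 [Q -> L5]. New: U, L5.
Round 3: r8 [U -> D1]; r10 [L5 & F2 -> N]. New: D1, N.
Round 4: r11 [D1 & N -> T]. New: T.

A, C, D1, F2, G, J, K, L5, M5, N, Q, R, T, U, V8, W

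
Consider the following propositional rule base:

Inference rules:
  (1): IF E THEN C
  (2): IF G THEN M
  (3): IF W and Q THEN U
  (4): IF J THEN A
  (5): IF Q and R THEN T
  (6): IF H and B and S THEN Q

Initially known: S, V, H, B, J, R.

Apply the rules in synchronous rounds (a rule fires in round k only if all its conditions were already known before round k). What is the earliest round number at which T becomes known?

Round 1 — (4), (6), derive A, Q.
Round 2 — (5), derive T.
T first appears in round 2.

2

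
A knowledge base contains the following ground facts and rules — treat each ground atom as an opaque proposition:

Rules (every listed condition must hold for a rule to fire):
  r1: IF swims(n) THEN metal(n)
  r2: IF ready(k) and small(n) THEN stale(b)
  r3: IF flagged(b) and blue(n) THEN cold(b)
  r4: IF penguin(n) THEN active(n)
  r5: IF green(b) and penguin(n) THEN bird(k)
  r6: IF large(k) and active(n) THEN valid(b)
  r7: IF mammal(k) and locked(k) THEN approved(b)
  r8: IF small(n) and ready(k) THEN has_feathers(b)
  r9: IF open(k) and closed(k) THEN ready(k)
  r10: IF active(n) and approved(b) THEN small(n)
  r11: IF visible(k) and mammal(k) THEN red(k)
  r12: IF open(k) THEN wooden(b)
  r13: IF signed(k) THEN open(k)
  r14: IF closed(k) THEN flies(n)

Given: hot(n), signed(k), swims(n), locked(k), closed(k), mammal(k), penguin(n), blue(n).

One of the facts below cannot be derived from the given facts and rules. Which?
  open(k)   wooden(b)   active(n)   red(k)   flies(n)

red(k)

[1] r1 [IF swims(n) THEN metal(n)]; r4 [IF penguin(n) THEN active(n)]; r7 [IF mammal(k) and locked(k) THEN approved(b)]; r13 [IF signed(k) THEN open(k)]; r14 [IF closed(k) THEN flies(n)]. ⇒ new: metal(n), active(n), approved(b), open(k), flies(n).
[2] r9 [IF open(k) and closed(k) THEN ready(k)]; r10 [IF active(n) and approved(b) THEN small(n)]; r12 [IF open(k) THEN wooden(b)]. ⇒ new: ready(k), small(n), wooden(b).
[3] r2 [IF ready(k) and small(n) THEN stale(b)]; r8 [IF small(n) and ready(k) THEN has_feathers(b)]. ⇒ new: stale(b), has_feathers(b).
Derived: active(n) (round 1), flies(n) (round 1), wooden(b) (round 2), open(k) (round 1). red(k) never appears in any round.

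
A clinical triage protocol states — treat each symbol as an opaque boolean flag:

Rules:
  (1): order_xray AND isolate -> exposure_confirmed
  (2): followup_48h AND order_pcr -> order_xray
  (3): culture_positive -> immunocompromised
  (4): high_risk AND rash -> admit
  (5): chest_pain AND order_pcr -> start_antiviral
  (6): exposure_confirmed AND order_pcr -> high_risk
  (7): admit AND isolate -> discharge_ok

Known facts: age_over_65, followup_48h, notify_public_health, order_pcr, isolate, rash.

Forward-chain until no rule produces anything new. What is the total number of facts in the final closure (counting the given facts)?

11

Round 1 fires (2), giving order_xray.
Round 2 fires (1), giving exposure_confirmed.
Round 3 fires (6), giving high_risk.
Round 4 fires (4), giving admit.
Round 5 fires (7), giving discharge_ok.
Closure: {admit, age_over_65, discharge_ok, exposure_confirmed, followup_48h, high_risk, isolate, notify_public_health, order_pcr, order_xray, rash} — 11 facts.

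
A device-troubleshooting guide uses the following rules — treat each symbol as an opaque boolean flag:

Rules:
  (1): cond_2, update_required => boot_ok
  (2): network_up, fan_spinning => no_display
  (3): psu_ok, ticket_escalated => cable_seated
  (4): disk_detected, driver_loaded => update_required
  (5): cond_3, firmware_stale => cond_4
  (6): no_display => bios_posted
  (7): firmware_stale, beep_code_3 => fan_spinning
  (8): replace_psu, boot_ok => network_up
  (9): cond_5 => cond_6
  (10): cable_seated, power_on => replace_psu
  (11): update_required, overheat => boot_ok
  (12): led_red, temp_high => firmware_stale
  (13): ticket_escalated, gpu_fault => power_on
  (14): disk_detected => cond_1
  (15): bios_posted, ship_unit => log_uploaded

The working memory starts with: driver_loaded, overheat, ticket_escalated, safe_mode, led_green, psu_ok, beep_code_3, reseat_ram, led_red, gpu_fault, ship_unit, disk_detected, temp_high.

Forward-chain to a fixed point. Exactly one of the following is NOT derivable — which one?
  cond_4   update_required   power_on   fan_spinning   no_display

cond_4

Round 1 fires (3), (4), (12), (13), (14), giving cable_seated, update_required, firmware_stale, power_on, cond_1.
Round 2 fires (7), (10), (11), giving fan_spinning, replace_psu, boot_ok.
Round 3 fires (8), giving network_up.
Round 4 fires (2), giving no_display.
Round 5 fires (6), giving bios_posted.
Round 6 fires (15), giving log_uploaded.
Derived: fan_spinning (round 2), update_required (round 1), power_on (round 1), no_display (round 4). cond_4 never appears in any round.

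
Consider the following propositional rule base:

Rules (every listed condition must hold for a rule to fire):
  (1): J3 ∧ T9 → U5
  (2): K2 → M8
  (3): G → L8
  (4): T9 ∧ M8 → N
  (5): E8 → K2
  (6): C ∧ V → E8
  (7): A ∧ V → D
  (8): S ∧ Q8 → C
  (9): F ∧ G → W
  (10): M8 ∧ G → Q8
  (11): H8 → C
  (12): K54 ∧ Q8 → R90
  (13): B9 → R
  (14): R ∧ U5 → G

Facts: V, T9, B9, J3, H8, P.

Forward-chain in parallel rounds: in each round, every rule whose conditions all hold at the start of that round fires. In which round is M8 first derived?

4

Round 1 — (1), (11), (13), derive U5, C, R.
Round 2 — (6), (14), derive E8, G.
Round 3 — (3), (5), derive L8, K2.
Round 4 — (2), derive M8.
M8 first appears in round 4.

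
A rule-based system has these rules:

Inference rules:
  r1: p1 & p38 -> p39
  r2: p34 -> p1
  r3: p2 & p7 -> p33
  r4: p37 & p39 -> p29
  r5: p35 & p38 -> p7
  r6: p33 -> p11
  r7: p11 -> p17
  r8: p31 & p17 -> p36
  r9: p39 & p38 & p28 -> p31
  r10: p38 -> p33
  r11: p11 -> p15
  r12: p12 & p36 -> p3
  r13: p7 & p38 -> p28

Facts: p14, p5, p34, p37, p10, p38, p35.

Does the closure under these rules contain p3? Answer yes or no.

no

Round 1: r2 [p34 -> p1]; r5 [p35 & p38 -> p7]; r10 [p38 -> p33]. Adds p1, p7, p33.
Round 2: r1 [p1 & p38 -> p39]; r6 [p33 -> p11]; r13 [p7 & p38 -> p28]. Adds p39, p11, p28.
Round 3: r4 [p37 & p39 -> p29]; r7 [p11 -> p17]; r9 [p39 & p38 & p28 -> p31]; r11 [p11 -> p15]. Adds p29, p17, p31, p15.
Round 4: r8 [p31 & p17 -> p36]. Adds p36.
Fixed point reached. p3 is concluded only by r12; r12 needs p12 (never derived).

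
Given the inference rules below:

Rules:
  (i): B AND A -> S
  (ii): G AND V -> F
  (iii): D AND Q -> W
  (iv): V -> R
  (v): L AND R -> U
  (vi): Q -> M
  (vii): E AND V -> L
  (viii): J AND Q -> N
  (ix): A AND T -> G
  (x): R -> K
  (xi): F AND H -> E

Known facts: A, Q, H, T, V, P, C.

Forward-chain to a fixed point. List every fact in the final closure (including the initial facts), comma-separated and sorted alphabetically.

A, C, E, F, G, H, K, L, M, P, Q, R, T, U, V

Round 1 — (iv), (vi), (ix), derive R, M, G.
Round 2 — (ii), (x), derive F, K.
Round 3 — (xi), derive E.
Round 4 — (vii), derive L.
Round 5 — (v), derive U.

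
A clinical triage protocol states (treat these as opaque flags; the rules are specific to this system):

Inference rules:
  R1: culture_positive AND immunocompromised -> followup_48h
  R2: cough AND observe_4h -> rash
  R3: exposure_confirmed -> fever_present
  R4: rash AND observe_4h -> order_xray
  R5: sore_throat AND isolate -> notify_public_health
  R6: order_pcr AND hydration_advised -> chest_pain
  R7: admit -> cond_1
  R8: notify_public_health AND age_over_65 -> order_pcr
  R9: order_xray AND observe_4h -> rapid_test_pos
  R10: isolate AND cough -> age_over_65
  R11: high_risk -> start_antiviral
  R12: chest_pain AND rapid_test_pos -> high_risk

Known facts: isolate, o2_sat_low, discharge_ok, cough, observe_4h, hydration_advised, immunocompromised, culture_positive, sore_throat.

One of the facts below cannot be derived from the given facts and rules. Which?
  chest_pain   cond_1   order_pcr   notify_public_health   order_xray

cond_1

Round 1 fires R1, R2, R5, R10, giving followup_48h, rash, notify_public_health, age_over_65.
Round 2 fires R4, R8, giving order_xray, order_pcr.
Round 3 fires R6, R9, giving chest_pain, rapid_test_pos.
Round 4 fires R12, giving high_risk.
Round 5 fires R11, giving start_antiviral.
Derived: order_pcr (round 2), order_xray (round 2), chest_pain (round 3), notify_public_health (round 1). cond_1 never appears in any round.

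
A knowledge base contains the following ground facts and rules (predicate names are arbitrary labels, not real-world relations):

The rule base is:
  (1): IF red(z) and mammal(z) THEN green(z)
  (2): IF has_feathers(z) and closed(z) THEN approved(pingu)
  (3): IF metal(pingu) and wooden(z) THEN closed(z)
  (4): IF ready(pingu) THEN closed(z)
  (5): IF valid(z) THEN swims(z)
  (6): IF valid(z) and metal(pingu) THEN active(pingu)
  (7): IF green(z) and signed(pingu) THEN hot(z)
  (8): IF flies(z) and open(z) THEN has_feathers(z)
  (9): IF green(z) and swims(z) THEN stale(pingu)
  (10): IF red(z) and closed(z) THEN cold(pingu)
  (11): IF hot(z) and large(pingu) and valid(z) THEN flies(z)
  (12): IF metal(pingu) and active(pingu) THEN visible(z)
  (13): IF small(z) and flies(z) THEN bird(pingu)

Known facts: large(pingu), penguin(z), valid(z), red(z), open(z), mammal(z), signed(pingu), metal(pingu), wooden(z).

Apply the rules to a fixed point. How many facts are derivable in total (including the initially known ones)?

Round 1 fires (1), (3), (5), (6), giving green(z), closed(z), swims(z), active(pingu).
Round 2 fires (7), (9), (10), (12), giving hot(z), stale(pingu), cold(pingu), visible(z).
Round 3 fires (11), giving flies(z).
Round 4 fires (8), giving has_feathers(z).
Round 5 fires (2), giving approved(pingu).
Closure: {active(pingu), approved(pingu), closed(z), cold(pingu), flies(z), green(z), has_feathers(z), hot(z), large(pingu), mammal(z), metal(pingu), open(z), penguin(z), red(z), signed(pingu), stale(pingu), swims(z), valid(z), visible(z), wooden(z)} — 20 facts.

20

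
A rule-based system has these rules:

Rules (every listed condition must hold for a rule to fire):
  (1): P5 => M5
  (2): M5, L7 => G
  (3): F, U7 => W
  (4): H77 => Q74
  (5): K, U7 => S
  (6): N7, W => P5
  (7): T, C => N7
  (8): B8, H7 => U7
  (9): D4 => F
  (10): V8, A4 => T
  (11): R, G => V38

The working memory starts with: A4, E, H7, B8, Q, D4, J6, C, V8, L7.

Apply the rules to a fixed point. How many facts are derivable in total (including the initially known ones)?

Round 1: (8) [B8, H7 => U7]; (9) [D4 => F]; (10) [V8, A4 => T]. Adds U7, F, T.
Round 2: (3) [F, U7 => W]; (7) [T, C => N7]. Adds W, N7.
Round 3: (6) [N7, W => P5]. Adds P5.
Round 4: (1) [P5 => M5]. Adds M5.
Round 5: (2) [M5, L7 => G]. Adds G.
Closure: {A4, B8, C, D4, E, F, G, H7, J6, L7, M5, N7, P5, Q, T, U7, V8, W} — 18 facts.

18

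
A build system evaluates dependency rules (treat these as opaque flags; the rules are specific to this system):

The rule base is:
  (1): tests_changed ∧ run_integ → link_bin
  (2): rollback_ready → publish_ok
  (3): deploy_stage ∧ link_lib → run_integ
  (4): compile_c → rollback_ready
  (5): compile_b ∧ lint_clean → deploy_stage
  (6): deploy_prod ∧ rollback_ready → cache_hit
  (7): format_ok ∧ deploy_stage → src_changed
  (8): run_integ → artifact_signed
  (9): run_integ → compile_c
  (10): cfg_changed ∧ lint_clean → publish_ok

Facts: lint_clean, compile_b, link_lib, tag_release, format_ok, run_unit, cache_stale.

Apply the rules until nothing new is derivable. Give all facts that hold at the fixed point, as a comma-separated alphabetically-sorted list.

Round 1 — (5), derive deploy_stage.
Round 2 — (3), (7), derive run_integ, src_changed.
Round 3 — (8), (9), derive artifact_signed, compile_c.
Round 4 — (4), derive rollback_ready.
Round 5 — (2), derive publish_ok.

artifact_signed, cache_stale, compile_b, compile_c, deploy_stage, format_ok, link_lib, lint_clean, publish_ok, rollback_ready, run_integ, run_unit, src_changed, tag_release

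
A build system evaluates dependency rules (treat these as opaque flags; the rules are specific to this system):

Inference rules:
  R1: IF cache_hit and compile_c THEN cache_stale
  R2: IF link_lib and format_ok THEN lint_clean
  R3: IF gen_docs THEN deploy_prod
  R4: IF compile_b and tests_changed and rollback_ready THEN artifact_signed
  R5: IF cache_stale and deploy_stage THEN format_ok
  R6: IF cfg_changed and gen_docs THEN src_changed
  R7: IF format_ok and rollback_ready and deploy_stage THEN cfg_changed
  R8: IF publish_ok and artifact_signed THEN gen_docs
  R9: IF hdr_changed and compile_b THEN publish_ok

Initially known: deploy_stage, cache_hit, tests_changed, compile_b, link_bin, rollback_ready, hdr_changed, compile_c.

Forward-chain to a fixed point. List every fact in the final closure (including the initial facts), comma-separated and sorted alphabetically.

artifact_signed, cache_hit, cache_stale, cfg_changed, compile_b, compile_c, deploy_prod, deploy_stage, format_ok, gen_docs, hdr_changed, link_bin, publish_ok, rollback_ready, src_changed, tests_changed

Round 1 — R1, R4, R9, derive cache_stale, artifact_signed, publish_ok.
Round 2 — R5, R8, derive format_ok, gen_docs.
Round 3 — R3, R7, derive deploy_prod, cfg_changed.
Round 4 — R6, derive src_changed.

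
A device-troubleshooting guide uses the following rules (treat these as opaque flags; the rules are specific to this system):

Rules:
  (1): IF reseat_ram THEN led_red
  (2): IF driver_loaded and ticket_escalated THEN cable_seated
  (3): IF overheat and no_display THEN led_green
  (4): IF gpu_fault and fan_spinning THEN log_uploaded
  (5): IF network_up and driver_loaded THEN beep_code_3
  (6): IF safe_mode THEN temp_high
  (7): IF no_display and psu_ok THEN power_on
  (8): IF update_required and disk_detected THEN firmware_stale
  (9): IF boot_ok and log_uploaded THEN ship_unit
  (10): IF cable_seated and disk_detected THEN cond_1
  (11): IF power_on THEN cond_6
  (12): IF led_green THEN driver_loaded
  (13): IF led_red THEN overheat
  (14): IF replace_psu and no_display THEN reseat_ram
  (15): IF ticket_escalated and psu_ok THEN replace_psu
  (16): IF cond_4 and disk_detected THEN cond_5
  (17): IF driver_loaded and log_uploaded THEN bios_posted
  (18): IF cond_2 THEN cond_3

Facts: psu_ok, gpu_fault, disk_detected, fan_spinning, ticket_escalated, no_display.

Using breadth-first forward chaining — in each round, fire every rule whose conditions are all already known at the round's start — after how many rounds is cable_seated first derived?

Round 1: (4) [IF gpu_fault and fan_spinning THEN log_uploaded]; (7) [IF no_display and psu_ok THEN power_on]; (15) [IF ticket_escalated and psu_ok THEN replace_psu]. Adds log_uploaded, power_on, replace_psu.
Round 2: (11) [IF power_on THEN cond_6]; (14) [IF replace_psu and no_display THEN reseat_ram]. Adds cond_6, reseat_ram.
Round 3: (1) [IF reseat_ram THEN led_red]. Adds led_red.
Round 4: (13) [IF led_red THEN overheat]. Adds overheat.
Round 5: (3) [IF overheat and no_display THEN led_green]. Adds led_green.
Round 6: (12) [IF led_green THEN driver_loaded]. Adds driver_loaded.
Round 7: (2) [IF driver_loaded and ticket_escalated THEN cable_seated]; (17) [IF driver_loaded and log_uploaded THEN bios_posted]. Adds cable_seated, bios_posted.
cable_seated first appears in round 7.

7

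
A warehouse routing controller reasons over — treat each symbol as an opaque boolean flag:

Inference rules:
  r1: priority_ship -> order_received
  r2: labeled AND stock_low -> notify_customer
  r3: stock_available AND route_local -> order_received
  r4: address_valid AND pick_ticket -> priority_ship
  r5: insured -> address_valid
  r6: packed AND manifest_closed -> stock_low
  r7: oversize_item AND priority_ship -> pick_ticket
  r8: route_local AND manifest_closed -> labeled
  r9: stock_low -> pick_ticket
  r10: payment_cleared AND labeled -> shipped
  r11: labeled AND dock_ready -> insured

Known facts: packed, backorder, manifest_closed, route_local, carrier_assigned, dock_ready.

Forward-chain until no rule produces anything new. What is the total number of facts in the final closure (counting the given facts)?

Round 1 fires r6, r8, giving stock_low, labeled.
Round 2 fires r2, r9, r11, giving notify_customer, pick_ticket, insured.
Round 3 fires r5, giving address_valid.
Round 4 fires r4, giving priority_ship.
Round 5 fires r1, giving order_received.
Closure: {address_valid, backorder, carrier_assigned, dock_ready, insured, labeled, manifest_closed, notify_customer, order_received, packed, pick_ticket, priority_ship, route_local, stock_low} — 14 facts.

14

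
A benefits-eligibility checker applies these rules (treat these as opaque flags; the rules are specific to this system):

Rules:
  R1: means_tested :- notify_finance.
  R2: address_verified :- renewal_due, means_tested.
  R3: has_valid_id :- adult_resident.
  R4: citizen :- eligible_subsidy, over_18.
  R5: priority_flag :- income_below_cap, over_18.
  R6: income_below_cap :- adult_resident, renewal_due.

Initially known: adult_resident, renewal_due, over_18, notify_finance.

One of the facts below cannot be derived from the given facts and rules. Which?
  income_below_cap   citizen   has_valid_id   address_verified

[1] R1 [means_tested :- notify_finance.]; R3 [has_valid_id :- adult_resident.]; R6 [income_below_cap :- adult_resident, renewal_due.]. ⇒ new: means_tested, has_valid_id, income_below_cap.
[2] R2 [address_verified :- renewal_due, means_tested.]; R5 [priority_flag :- income_below_cap, over_18.]. ⇒ new: address_verified, priority_flag.
Derived: has_valid_id (round 1), income_below_cap (round 1), address_verified (round 2). citizen never appears in any round.

citizen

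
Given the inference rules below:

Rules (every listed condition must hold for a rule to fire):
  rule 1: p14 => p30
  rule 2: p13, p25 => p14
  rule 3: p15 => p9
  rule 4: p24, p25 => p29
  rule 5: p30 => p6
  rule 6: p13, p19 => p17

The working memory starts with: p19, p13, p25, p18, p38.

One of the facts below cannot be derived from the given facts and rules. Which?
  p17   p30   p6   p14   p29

Round 1 fires rule 2, rule 6, giving p14, p17.
Round 2 fires rule 1, giving p30.
Round 3 fires rule 5, giving p6.
Derived: p14 (round 1), p30 (round 2), p6 (round 3), p17 (round 1). p29 never appears in any round.

p29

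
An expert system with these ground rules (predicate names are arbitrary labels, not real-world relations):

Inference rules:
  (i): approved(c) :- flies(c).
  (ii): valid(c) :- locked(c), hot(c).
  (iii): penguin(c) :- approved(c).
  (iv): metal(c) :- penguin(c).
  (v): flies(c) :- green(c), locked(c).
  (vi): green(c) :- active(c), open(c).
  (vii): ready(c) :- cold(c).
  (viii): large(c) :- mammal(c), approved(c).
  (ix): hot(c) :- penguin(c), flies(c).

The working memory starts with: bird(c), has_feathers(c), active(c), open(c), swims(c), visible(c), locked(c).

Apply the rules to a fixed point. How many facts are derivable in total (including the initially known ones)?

Round 1: (vi) [green(c) :- active(c), open(c).]. Adds green(c).
Round 2: (v) [flies(c) :- green(c), locked(c).]. Adds flies(c).
Round 3: (i) [approved(c) :- flies(c).]. Adds approved(c).
Round 4: (iii) [penguin(c) :- approved(c).]. Adds penguin(c).
Round 5: (iv) [metal(c) :- penguin(c).]; (ix) [hot(c) :- penguin(c), flies(c).]. Adds metal(c), hot(c).
Round 6: (ii) [valid(c) :- locked(c), hot(c).]. Adds valid(c).
Closure: {active(c), approved(c), bird(c), flies(c), green(c), has_feathers(c), hot(c), locked(c), metal(c), open(c), penguin(c), swims(c), valid(c), visible(c)} — 14 facts.

14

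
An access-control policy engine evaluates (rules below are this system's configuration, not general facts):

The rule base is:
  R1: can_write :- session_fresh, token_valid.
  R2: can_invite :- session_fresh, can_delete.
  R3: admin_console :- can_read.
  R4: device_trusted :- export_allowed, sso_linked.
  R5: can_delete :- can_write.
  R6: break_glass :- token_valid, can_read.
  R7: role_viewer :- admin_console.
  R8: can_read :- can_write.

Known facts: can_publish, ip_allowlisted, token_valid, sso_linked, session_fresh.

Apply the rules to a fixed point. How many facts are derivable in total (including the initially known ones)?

Round 1: R1 [can_write :- session_fresh, token_valid.]. New: can_write.
Round 2: R5 [can_delete :- can_write.]; R8 [can_read :- can_write.]. New: can_delete, can_read.
Round 3: R2 [can_invite :- session_fresh, can_delete.]; R3 [admin_console :- can_read.]; R6 [break_glass :- token_valid, can_read.]. New: can_invite, admin_console, break_glass.
Round 4: R7 [role_viewer :- admin_console.]. New: role_viewer.
Closure: {admin_console, break_glass, can_delete, can_invite, can_publish, can_read, can_write, ip_allowlisted, role_viewer, session_fresh, sso_linked, token_valid} — 12 facts.

12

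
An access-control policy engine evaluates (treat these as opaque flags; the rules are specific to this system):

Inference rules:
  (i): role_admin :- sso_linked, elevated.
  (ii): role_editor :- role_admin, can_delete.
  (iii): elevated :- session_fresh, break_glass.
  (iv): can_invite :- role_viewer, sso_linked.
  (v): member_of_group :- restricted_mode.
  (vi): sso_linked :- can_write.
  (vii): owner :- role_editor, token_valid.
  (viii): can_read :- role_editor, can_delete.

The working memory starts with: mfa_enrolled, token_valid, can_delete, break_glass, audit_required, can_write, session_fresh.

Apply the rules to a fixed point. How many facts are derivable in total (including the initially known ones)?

13

Round 1 — (iii), (vi), derive elevated, sso_linked.
Round 2 — (i), derive role_admin.
Round 3 — (ii), derive role_editor.
Round 4 — (vii), (viii), derive owner, can_read.
Closure: {audit_required, break_glass, can_delete, can_read, can_write, elevated, mfa_enrolled, owner, role_admin, role_editor, session_fresh, sso_linked, token_valid} — 13 facts.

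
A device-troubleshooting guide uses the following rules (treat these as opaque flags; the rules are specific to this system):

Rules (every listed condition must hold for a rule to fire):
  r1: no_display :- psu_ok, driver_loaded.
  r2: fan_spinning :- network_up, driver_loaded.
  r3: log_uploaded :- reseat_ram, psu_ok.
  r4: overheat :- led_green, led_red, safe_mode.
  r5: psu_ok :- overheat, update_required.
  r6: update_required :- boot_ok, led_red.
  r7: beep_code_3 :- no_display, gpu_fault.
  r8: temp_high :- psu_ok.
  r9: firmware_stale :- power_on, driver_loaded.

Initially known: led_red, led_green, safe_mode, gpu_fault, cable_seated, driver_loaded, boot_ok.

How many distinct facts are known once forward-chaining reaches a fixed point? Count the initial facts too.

13

Round 1: r4 [overheat :- led_green, led_red, safe_mode.]; r6 [update_required :- boot_ok, led_red.]. New: overheat, update_required.
Round 2: r5 [psu_ok :- overheat, update_required.]. New: psu_ok.
Round 3: r1 [no_display :- psu_ok, driver_loaded.]; r8 [temp_high :- psu_ok.]. New: no_display, temp_high.
Round 4: r7 [beep_code_3 :- no_display, gpu_fault.]. New: beep_code_3.
Closure: {beep_code_3, boot_ok, cable_seated, driver_loaded, gpu_fault, led_green, led_red, no_display, overheat, psu_ok, safe_mode, temp_high, update_required} — 13 facts.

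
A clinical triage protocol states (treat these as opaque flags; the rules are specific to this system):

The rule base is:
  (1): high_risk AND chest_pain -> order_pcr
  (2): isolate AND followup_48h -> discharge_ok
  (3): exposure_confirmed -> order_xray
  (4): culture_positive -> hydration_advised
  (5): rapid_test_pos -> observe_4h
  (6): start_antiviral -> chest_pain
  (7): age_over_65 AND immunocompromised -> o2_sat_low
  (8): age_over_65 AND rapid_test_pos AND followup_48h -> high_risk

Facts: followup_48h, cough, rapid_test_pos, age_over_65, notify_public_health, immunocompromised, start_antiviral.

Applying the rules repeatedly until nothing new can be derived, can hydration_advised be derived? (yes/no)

Round 1 — (5), (6), (7), (8), derive observe_4h, chest_pain, o2_sat_low, high_risk.
Round 2 — (1), derive order_pcr.
Fixed point reached. hydration_advised is concluded only by (4); (4) needs culture_positive (never derived).

no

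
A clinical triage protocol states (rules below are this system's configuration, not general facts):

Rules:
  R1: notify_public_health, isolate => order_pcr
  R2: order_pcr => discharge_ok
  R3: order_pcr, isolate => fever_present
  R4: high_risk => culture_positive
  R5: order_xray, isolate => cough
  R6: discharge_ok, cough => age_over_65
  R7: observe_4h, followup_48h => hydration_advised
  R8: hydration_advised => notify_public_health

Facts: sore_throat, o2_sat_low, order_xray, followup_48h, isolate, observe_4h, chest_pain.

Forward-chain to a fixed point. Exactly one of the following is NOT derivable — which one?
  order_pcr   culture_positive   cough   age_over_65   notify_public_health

Round 1 — R5, R7, derive cough, hydration_advised.
Round 2 — R8, derive notify_public_health.
Round 3 — R1, derive order_pcr.
Round 4 — R2, R3, derive discharge_ok, fever_present.
Round 5 — R6, derive age_over_65.
Derived: order_pcr (round 3), notify_public_health (round 2), age_over_65 (round 5), cough (round 1). culture_positive never appears in any round.

culture_positive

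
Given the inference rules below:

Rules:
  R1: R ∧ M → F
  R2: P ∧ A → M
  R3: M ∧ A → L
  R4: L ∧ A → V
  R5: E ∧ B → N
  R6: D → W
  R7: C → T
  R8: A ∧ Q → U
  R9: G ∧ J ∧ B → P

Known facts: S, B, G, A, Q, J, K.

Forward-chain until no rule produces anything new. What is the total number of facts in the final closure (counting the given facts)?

[1] R8 [A ∧ Q → U]; R9 [G ∧ J ∧ B → P]. ⇒ new: U, P.
[2] R2 [P ∧ A → M]. ⇒ new: M.
[3] R3 [M ∧ A → L]. ⇒ new: L.
[4] R4 [L ∧ A → V]. ⇒ new: V.
Closure: {A, B, G, J, K, L, M, P, Q, S, U, V} — 12 facts.

12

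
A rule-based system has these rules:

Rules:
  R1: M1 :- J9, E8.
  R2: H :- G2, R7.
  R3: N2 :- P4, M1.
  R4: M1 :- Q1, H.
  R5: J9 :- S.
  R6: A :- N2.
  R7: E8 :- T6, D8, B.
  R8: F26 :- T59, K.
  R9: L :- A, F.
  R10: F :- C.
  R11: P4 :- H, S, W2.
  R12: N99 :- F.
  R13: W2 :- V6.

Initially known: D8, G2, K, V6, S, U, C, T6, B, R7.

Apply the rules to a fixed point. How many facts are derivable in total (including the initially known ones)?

Round 1 fires R2, R5, R7, R10, R13, giving H, J9, E8, F, W2.
Round 2 fires R1, R11, R12, giving M1, P4, N99.
Round 3 fires R3, giving N2.
Round 4 fires R6, giving A.
Round 5 fires R9, giving L.
Closure: {A, B, C, D8, E8, F, G2, H, J9, K, L, M1, N2, N99, P4, R7, S, T6, U, V6, W2} — 21 facts.

21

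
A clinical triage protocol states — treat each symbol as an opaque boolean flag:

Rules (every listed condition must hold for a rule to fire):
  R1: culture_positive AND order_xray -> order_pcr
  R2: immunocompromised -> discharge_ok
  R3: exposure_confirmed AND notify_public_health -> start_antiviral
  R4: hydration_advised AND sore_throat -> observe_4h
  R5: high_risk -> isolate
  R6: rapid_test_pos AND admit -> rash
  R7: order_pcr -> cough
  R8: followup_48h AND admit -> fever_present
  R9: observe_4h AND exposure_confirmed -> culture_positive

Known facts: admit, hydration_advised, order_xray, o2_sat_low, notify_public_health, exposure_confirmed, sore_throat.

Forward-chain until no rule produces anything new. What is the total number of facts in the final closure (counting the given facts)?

Round 1: R3 [exposure_confirmed AND notify_public_health -> start_antiviral]; R4 [hydration_advised AND sore_throat -> observe_4h]. New: start_antiviral, observe_4h.
Round 2: R9 [observe_4h AND exposure_confirmed -> culture_positive]. New: culture_positive.
Round 3: R1 [culture_positive AND order_xray -> order_pcr]. New: order_pcr.
Round 4: R7 [order_pcr -> cough]. New: cough.
Closure: {admit, cough, culture_positive, exposure_confirmed, hydration_advised, notify_public_health, o2_sat_low, observe_4h, order_pcr, order_xray, sore_throat, start_antiviral} — 12 facts.

12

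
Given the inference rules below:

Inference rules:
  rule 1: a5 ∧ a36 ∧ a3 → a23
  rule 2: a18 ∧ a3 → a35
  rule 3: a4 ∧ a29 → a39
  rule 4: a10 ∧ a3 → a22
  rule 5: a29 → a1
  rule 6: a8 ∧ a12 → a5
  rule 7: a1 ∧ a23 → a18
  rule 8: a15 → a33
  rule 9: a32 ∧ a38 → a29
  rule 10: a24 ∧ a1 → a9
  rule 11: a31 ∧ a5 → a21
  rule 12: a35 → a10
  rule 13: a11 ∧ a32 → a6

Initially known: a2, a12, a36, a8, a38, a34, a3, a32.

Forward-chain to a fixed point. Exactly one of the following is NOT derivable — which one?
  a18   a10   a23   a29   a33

Round 1: rule 6 [a8 ∧ a12 → a5]; rule 9 [a32 ∧ a38 → a29]. Adds a5, a29.
Round 2: rule 1 [a5 ∧ a36 ∧ a3 → a23]; rule 5 [a29 → a1]. Adds a23, a1.
Round 3: rule 7 [a1 ∧ a23 → a18]. Adds a18.
Round 4: rule 2 [a18 ∧ a3 → a35]. Adds a35.
Round 5: rule 12 [a35 → a10]. Adds a10.
Round 6: rule 4 [a10 ∧ a3 → a22]. Adds a22.
Derived: a10 (round 5), a29 (round 1), a23 (round 2), a18 (round 3). a33 never appears in any round.

a33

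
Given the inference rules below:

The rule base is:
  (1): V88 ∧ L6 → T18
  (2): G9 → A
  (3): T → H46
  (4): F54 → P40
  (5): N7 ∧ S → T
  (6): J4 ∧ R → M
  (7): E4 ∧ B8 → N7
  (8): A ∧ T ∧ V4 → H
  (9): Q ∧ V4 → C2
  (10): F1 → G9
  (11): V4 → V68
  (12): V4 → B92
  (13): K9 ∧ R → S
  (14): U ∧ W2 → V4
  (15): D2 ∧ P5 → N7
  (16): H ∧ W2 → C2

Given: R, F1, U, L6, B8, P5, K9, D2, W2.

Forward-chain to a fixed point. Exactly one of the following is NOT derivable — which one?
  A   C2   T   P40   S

Round 1 fires (10), (13), (14), (15), giving G9, S, V4, N7.
Round 2 fires (2), (5), (11), (12), giving A, T, V68, B92.
Round 3 fires (3), (8), giving H46, H.
Round 4 fires (16), giving C2.
Derived: A (round 2), C2 (round 4), S (round 1), T (round 2). P40 never appears in any round.

P40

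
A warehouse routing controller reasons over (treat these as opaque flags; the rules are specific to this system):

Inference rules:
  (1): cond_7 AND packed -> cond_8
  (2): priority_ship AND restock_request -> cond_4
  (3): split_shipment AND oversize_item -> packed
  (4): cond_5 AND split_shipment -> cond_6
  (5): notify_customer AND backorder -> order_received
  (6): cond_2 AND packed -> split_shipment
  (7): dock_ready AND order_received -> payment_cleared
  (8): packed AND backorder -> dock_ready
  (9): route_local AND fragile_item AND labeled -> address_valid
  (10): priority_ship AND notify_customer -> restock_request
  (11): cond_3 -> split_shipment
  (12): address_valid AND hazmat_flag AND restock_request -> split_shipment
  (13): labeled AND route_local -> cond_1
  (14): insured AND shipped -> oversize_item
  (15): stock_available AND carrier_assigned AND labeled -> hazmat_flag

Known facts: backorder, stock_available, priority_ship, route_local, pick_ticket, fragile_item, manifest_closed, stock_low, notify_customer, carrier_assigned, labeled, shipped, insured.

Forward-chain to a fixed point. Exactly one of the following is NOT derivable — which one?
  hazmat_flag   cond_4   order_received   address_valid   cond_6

[1] (5) [notify_customer AND backorder -> order_received]; (9) [route_local AND fragile_item AND labeled -> address_valid]; (10) [priority_ship AND notify_customer -> restock_request]; (13) [labeled AND route_local -> cond_1]; (14) [insured AND shipped -> oversize_item]; (15) [stock_available AND carrier_assigned AND labeled -> hazmat_flag]. ⇒ new: order_received, address_valid, restock_request, cond_1, oversize_item, hazmat_flag.
[2] (2) [priority_ship AND restock_request -> cond_4]; (12) [address_valid AND hazmat_flag AND restock_request -> split_shipment]. ⇒ new: cond_4, split_shipment.
[3] (3) [split_shipment AND oversize_item -> packed]. ⇒ new: packed.
[4] (8) [packed AND backorder -> dock_ready]. ⇒ new: dock_ready.
[5] (7) [dock_ready AND order_received -> payment_cleared]. ⇒ new: payment_cleared.
Derived: cond_4 (round 2), address_valid (round 1), order_received (round 1), hazmat_flag (round 1). cond_6 never appears in any round.

cond_6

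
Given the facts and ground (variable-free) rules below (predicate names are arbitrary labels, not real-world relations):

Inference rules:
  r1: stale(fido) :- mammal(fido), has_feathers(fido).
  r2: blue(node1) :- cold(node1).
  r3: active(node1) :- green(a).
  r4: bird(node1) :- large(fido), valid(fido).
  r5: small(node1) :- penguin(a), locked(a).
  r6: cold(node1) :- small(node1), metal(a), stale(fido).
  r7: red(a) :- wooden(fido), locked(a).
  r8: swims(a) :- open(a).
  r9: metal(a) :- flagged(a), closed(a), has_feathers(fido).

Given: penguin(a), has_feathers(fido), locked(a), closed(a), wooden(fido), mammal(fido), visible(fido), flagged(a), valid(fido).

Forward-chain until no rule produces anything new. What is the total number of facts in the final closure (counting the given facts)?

Round 1: r1 [stale(fido) :- mammal(fido), has_feathers(fido).]; r5 [small(node1) :- penguin(a), locked(a).]; r7 [red(a) :- wooden(fido), locked(a).]; r9 [metal(a) :- flagged(a), closed(a), has_feathers(fido).]. Adds stale(fido), small(node1), red(a), metal(a).
Round 2: r6 [cold(node1) :- small(node1), metal(a), stale(fido).]. Adds cold(node1).
Round 3: r2 [blue(node1) :- cold(node1).]. Adds blue(node1).
Closure: {blue(node1), closed(a), cold(node1), flagged(a), has_feathers(fido), locked(a), mammal(fido), metal(a), penguin(a), red(a), small(node1), stale(fido), valid(fido), visible(fido), wooden(fido)} — 15 facts.

15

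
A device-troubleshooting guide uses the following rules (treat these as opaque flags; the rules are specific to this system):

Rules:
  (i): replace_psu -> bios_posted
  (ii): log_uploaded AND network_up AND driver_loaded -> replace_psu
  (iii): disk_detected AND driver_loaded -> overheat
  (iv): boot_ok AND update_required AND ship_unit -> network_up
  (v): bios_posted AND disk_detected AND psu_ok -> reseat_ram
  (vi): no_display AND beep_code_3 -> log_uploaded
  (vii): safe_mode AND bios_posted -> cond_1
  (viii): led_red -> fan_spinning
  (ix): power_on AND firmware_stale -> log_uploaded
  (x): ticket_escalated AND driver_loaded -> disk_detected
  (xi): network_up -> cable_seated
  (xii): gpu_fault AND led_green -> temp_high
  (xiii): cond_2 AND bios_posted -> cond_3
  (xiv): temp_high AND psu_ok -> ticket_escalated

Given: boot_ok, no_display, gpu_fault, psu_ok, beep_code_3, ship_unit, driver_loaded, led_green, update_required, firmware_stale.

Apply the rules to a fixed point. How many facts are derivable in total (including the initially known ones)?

20

[1] (iv) [boot_ok AND update_required AND ship_unit -> network_up]; (vi) [no_display AND beep_code_3 -> log_uploaded]; (xii) [gpu_fault AND led_green -> temp_high]. ⇒ new: network_up, log_uploaded, temp_high.
[2] (ii) [log_uploaded AND network_up AND driver_loaded -> replace_psu]; (xi) [network_up -> cable_seated]; (xiv) [temp_high AND psu_ok -> ticket_escalated]. ⇒ new: replace_psu, cable_seated, ticket_escalated.
[3] (i) [replace_psu -> bios_posted]; (x) [ticket_escalated AND driver_loaded -> disk_detected]. ⇒ new: bios_posted, disk_detected.
[4] (iii) [disk_detected AND driver_loaded -> overheat]; (v) [bios_posted AND disk_detected AND psu_ok -> reseat_ram]. ⇒ new: overheat, reseat_ram.
Closure: {beep_code_3, bios_posted, boot_ok, cable_seated, disk_detected, driver_loaded, firmware_stale, gpu_fault, led_green, log_uploaded, network_up, no_display, overheat, psu_ok, replace_psu, reseat_ram, ship_unit, temp_high, ticket_escalated, update_required} — 20 facts.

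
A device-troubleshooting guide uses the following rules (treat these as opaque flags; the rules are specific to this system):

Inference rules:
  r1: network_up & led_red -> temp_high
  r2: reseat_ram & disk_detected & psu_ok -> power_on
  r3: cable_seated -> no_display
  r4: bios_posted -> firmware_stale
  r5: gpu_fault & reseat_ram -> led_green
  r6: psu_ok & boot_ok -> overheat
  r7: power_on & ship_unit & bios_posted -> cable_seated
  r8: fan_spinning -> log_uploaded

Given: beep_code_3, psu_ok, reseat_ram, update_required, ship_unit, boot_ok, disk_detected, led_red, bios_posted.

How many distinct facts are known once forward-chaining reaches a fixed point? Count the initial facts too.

[1] r2 [reseat_ram & disk_detected & psu_ok -> power_on]; r4 [bios_posted -> firmware_stale]; r6 [psu_ok & boot_ok -> overheat]. ⇒ new: power_on, firmware_stale, overheat.
[2] r7 [power_on & ship_unit & bios_posted -> cable_seated]. ⇒ new: cable_seated.
[3] r3 [cable_seated -> no_display]. ⇒ new: no_display.
Closure: {beep_code_3, bios_posted, boot_ok, cable_seated, disk_detected, firmware_stale, led_red, no_display, overheat, power_on, psu_ok, reseat_ram, ship_unit, update_required} — 14 facts.

14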